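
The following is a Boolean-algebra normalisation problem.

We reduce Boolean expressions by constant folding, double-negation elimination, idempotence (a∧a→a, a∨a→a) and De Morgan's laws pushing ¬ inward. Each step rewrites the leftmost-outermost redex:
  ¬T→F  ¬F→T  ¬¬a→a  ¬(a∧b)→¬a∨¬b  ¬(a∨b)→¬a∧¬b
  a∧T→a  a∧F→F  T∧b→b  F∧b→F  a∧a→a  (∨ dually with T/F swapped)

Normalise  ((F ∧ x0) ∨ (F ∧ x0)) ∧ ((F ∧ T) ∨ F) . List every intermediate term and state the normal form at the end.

Answer: normal form = F  (in 3 steps)

Working:
  start: ((F ∧ x0) ∨ (F ∧ x0)) ∧ ((F ∧ T) ∨ F)
  step 1: (F ∧ x0) ∧ ((F ∧ T) ∨ F)
  step 2: F ∧ ((F ∧ T) ∨ F)
  step 3: F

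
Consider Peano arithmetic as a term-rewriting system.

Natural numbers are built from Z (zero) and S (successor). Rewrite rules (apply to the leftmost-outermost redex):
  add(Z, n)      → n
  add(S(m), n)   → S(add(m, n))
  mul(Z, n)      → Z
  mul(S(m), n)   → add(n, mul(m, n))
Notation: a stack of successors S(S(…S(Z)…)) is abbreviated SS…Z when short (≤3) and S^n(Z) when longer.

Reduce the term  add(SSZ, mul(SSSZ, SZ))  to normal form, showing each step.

  start: add(SSZ, mul(SSSZ, SZ))
  [1] S(add(SZ, mul(SSSZ, SZ)))
  [2] S(S(add(Z, mul(SSSZ, SZ))))
  [3] S(S(mul(SSSZ, SZ)))
  [4] S(S(add(SZ, mul(SSZ, SZ))))
  [5] S(S(S(add(Z, mul(SSZ, SZ)))))
  [6] S(S(S(mul(SSZ, SZ))))
  [7] S(S(S(add(SZ, mul(SZ, SZ)))))
  [8] S(S(S(S(add(Z, mul(SZ, SZ))))))
  [9] S(S(S(S(mul(SZ, SZ)))))
  [10] S(S(S(S(add(SZ, mul(Z, SZ))))))
  [11] S(S(S(S(S(add(Z, mul(Z, SZ)))))))
  [12] S(S(S(S(S(mul(Z, SZ))))))
  [13] S^5(Z)

Answer: normal form = S^5(Z)  (in 13 steps)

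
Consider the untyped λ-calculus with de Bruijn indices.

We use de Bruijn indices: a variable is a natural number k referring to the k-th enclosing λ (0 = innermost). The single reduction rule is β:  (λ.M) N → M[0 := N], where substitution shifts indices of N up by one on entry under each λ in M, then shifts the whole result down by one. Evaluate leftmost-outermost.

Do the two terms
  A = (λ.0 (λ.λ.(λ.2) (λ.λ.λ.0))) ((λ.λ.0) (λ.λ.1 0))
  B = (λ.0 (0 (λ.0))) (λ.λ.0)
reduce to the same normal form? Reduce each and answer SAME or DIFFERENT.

Term A:
  start: (λ.0 (λ.λ.(λ.2) (λ.λ.λ.0))) ((λ.λ.0) (λ.λ.1 0))
  step 1: (λ.λ.0) (λ.λ.1 0) (λ.λ.(λ.2) (λ.λ.λ.0))
  step 2: (λ.0) (λ.λ.(λ.2) (λ.λ.λ.0))
  step 3: λ.λ.(λ.2) (λ.λ.λ.0)
  step 4: λ.λ.1

Term B:
  start: (λ.0 (0 (λ.0))) (λ.λ.0)
  step 1: (λ.λ.0) ((λ.λ.0) (λ.0))
  step 2: λ.0

Answer: DIFFERENT — A ⇓ λ.λ.1, B ⇓ λ.0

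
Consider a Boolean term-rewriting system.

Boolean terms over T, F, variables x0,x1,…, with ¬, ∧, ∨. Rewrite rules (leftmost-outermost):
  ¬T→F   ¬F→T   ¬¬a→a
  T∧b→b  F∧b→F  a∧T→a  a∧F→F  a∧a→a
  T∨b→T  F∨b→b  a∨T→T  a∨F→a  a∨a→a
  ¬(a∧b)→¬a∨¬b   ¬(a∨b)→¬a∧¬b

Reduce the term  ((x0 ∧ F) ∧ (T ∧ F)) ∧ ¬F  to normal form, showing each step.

  start: ((x0 ∧ F) ∧ (T ∧ F)) ∧ ¬F
  →1  (F ∧ (T ∧ F)) ∧ ¬F
  →2  F ∧ ¬F
  →3  F

Answer: normal form = F  (in 3 steps)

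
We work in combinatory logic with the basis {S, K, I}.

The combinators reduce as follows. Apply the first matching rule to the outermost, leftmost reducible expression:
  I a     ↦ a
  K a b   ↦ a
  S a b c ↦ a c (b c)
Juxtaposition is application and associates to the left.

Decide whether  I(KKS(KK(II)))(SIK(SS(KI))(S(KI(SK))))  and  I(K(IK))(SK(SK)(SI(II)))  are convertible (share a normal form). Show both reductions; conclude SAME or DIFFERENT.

Term A:
  start: I(KKS(KK(II)))(SIK(SS(KI))(S(KI(SK))))
  [1] KKS(KK(II))(SIK(SS(KI))(S(KI(SK))))
  [2] K(KK(II))(SIK(SS(KI))(S(KI(SK))))
  [3] KK(II)
  [4] K

Term B:
  start: I(K(IK))(SK(SK)(SI(II)))
  [1] K(IK)(SK(SK)(SI(II)))
  [2] IK
  [3] K

Answer: SAME — A ⇓ K, B ⇓ K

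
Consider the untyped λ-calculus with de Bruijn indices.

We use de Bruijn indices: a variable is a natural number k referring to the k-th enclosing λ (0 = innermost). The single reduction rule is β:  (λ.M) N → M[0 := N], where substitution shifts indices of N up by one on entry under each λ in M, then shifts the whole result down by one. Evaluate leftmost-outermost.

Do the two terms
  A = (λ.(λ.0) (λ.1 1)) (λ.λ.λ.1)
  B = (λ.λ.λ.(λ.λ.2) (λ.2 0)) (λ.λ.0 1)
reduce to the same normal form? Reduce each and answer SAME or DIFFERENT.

Answer: SAME — A ⇓ λ.λ.λ.1, B ⇓ λ.λ.λ.1

Reduction:
Term A:
  start: (λ.(λ.0) (λ.1 1)) (λ.λ.λ.1)
  →1  (λ.0) (λ.(λ.λ.λ.1) (λ.λ.λ.1))
  →2  λ.(λ.λ.λ.1) (λ.λ.λ.1)
  →3  λ.λ.λ.1

Term B:
  start: (λ.λ.λ.(λ.λ.2) (λ.2 0)) (λ.λ.0 1)
  →1  λ.λ.(λ.λ.2) (λ.2 0)
  →2  λ.λ.λ.1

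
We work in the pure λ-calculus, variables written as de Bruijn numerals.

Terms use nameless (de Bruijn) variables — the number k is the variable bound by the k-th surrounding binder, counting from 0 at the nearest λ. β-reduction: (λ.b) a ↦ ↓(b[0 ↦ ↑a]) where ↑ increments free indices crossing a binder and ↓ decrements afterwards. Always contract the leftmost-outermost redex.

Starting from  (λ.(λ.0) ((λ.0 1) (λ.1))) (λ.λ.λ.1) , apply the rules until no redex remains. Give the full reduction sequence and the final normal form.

Answer: normal form = λ.λ.λ.1  (in 4 steps)

Working:
  start: (λ.(λ.0) ((λ.0 1) (λ.1))) (λ.λ.λ.1)
  [1] (λ.0) ((λ.0 (λ.λ.λ.1)) (λ.λ.λ.λ.1))
  [2] (λ.0 (λ.λ.λ.1)) (λ.λ.λ.λ.1)
  [3] (λ.λ.λ.λ.1) (λ.λ.λ.1)
  [4] λ.λ.λ.1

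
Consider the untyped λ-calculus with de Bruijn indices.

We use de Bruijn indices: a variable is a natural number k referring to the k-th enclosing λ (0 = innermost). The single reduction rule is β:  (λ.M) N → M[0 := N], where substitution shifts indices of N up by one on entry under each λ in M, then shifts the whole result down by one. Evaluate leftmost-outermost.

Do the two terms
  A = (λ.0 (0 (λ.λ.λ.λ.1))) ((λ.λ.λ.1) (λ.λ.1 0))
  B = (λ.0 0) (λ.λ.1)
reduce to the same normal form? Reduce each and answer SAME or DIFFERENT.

Answer: DIFFERENT — A ⇓ λ.λ.λ.λ.λ.λ.1, B ⇓ λ.λ.λ.1

Derivation:
Term A:
  start: (λ.0 (0 (λ.λ.λ.λ.1))) ((λ.λ.λ.1) (λ.λ.1 0))
  →1  (λ.λ.λ.1) (λ.λ.1 0) ((λ.λ.λ.1) (λ.λ.1 0) (λ.λ.λ.λ.1))
  →2  (λ.λ.1) ((λ.λ.λ.1) (λ.λ.1 0) (λ.λ.λ.λ.1))
  →3  λ.(λ.λ.λ.1) (λ.λ.1 0) (λ.λ.λ.λ.1)
  →4  λ.(λ.λ.1) (λ.λ.λ.λ.1)
  →5  λ.λ.λ.λ.λ.λ.1

Term B:
  start: (λ.0 0) (λ.λ.1)
  →1  (λ.λ.1) (λ.λ.1)
  →2  λ.λ.λ.1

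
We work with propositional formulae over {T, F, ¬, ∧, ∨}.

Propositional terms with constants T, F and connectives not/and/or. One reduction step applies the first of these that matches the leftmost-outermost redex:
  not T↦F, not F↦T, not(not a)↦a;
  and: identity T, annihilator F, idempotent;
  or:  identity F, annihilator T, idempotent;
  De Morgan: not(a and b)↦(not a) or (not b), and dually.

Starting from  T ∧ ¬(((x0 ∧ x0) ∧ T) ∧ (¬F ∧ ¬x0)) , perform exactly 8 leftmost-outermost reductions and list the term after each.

  start: T ∧ ¬(((x0 ∧ x0) ∧ T) ∧ (¬F ∧ ¬x0))
  step 1: ¬(((x0 ∧ x0) ∧ T) ∧ (¬F ∧ ¬x0))
  step 2: ¬((x0 ∧ x0) ∧ T) ∨ ¬(¬F ∧ ¬x0)
  step 3: (¬(x0 ∧ x0) ∨ ¬T) ∨ ¬(¬F ∧ ¬x0)
  step 4: ((¬x0 ∨ ¬x0) ∨ ¬T) ∨ ¬(¬F ∧ ¬x0)
  step 5: (¬x0 ∨ ¬T) ∨ ¬(¬F ∧ ¬x0)
  step 6: (¬x0 ∨ F) ∨ ¬(¬F ∧ ¬x0)
  step 7: ¬x0 ∨ ¬(¬F ∧ ¬x0)
  step 8: ¬x0 ∨ (¬¬F ∨ ¬¬x0)

Answer: after 8 steps: ¬x0 ∨ (¬¬F ∨ ¬¬x0)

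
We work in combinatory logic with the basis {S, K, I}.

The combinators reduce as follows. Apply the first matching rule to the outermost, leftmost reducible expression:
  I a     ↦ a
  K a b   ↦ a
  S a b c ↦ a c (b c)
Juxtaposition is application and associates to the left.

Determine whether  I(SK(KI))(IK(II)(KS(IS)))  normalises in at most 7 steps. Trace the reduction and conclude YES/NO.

  start: I(SK(KI))(IK(II)(KS(IS)))
  [1] SK(KI)(IK(II)(KS(IS)))
  [2] K(IK(II)(KS(IS)))(KI(IK(II)(KS(IS))))
  [3] IK(II)(KS(IS))
  [4] K(II)(KS(IS))
  [5] II
  [6] I

Answer: YES — reaches normal form I in 6 ≤ 7 steps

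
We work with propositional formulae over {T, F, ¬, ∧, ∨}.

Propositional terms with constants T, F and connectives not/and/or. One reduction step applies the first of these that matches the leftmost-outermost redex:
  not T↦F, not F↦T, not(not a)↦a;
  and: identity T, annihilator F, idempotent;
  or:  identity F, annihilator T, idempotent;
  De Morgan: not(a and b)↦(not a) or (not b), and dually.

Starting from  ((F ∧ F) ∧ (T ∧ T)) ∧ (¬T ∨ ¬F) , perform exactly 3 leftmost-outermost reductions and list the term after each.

  start: ((F ∧ F) ∧ (T ∧ T)) ∧ (¬T ∨ ¬F)
  [1] (F ∧ (T ∧ T)) ∧ (¬T ∨ ¬F)
  [2] F ∧ (¬T ∨ ¬F)
  [3] F

Answer: after 3 steps: F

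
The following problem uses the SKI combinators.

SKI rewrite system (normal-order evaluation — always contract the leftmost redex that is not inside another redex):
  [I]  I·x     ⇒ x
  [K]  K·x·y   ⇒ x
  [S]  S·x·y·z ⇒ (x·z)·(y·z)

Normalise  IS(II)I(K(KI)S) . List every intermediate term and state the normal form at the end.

  start: IS(II)I(K(KI)S)
  [1] S(II)I(K(KI)S)
  [2] II(K(KI)S)(I(K(KI)S))
  [3] I(K(KI)S)(I(K(KI)S))
  [4] K(KI)S(I(K(KI)S))
  [5] KI(I(K(KI)S))
  [6] I

Answer: normal form = I  (in 6 steps)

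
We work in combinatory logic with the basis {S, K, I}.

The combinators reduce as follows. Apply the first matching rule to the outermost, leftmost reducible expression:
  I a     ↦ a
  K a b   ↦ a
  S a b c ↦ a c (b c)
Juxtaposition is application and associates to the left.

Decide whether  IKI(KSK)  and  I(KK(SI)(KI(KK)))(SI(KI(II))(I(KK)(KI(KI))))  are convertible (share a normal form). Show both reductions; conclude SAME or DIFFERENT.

Answer: SAME — A ⇓ I, B ⇓ I

Derivation:
Term A:
  start: IKI(KSK)
  [1] KI(KSK)
  [2] I

Term B:
  start: I(KK(SI)(KI(KK)))(SI(KI(II))(I(KK)(KI(KI))))
  [1] KK(SI)(KI(KK))(SI(KI(II))(I(KK)(KI(KI))))
  [2] K(KI(KK))(SI(KI(II))(I(KK)(KI(KI))))
  [3] KI(KK)
  [4] I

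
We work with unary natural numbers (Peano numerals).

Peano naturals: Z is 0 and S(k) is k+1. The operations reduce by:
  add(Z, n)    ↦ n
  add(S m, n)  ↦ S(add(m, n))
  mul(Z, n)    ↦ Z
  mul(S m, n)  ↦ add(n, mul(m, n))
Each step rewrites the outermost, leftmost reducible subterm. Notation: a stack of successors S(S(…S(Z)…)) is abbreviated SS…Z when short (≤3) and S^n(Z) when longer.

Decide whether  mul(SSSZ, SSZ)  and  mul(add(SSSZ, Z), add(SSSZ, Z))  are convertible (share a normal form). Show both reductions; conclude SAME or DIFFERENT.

Term A:
  start: mul(SSSZ, SSZ)
  step 1: add(SSZ, mul(SSZ, SSZ))
  step 2: S(add(SZ, mul(SSZ, SSZ)))
  step 3: S(S(add(Z, mul(SSZ, SSZ))))
  step 4: S(S(mul(SSZ, SSZ)))
  step 5: S(S(add(SSZ, mul(SZ, SSZ))))
  step 6: S(S(S(add(SZ, mul(SZ, SSZ)))))
  step 7: S(S(S(S(add(Z, mul(SZ, SSZ))))))
  step 8: S(S(S(S(mul(SZ, SSZ)))))
  step 9: S(S(S(S(add(SSZ, mul(Z, SSZ))))))
  step 10: S(S(S(S(S(add(SZ, mul(Z, SSZ)))))))
  step 11: S(S(S(S(S(S(add(Z, mul(Z, SSZ))))))))
  step 12: S(S(S(S(S(S(mul(Z, SSZ)))))))
  step 13: S^6(Z)

Term B:
  start: mul(add(SSSZ, Z), add(SSSZ, Z))
  step 1: mul(S(add(SSZ, Z)), add(SSSZ, Z))
  step 2: add(add(SSSZ, Z), mul(add(SSZ, Z), add(SSSZ, Z)))
  step 3: add(S(add(SSZ, Z)), mul(add(SSZ, Z), add(SSSZ, Z)))
  step 4: S(add(add(SSZ, Z), mul(add(SSZ, Z), add(SSSZ, Z))))
  step 5: S(add(S(add(SZ, Z)), mul(add(SSZ, Z), add(SSSZ, Z))))
  step 6: S(S(add(add(SZ, Z), mul(add(SSZ, Z), add(SSSZ, Z)))))
  step 7: S(S(add(S(add(Z, Z)), mul(add(SSZ, Z), add(SSSZ, Z)))))
  step 8: S(S(S(add(add(Z, Z), mul(add(SSZ, Z), add(SSSZ, Z))))))
  step 9: S(S(S(add(Z, mul(add(SSZ, Z), add(SSSZ, Z))))))
  step 10: S(S(S(mul(add(SSZ, Z), add(SSSZ, Z)))))
  step 11: S(S(S(mul(S(add(SZ, Z)), add(SSSZ, Z)))))
  step 12: S(S(S(add(add(SSSZ, Z), mul(add(SZ, Z), add(SSSZ, Z))))))
  step 13: S(S(S(add(S(add(SSZ, Z)), mul(add(SZ, Z), add(SSSZ, Z))))))
  step 14: S(S(S(S(add(add(SSZ, Z), mul(add(SZ, Z), add(SSSZ, Z)))))))
  step 15: S(S(S(S(add(S(add(SZ, Z)), mul(add(SZ, Z), add(SSSZ, Z)))))))
  step 16: S(S(S(S(S(add(add(SZ, Z), mul(add(SZ, Z), add(SSSZ, Z))))))))
  step 17: S(S(S(S(S(add(S(add(Z, Z)), mul(add(SZ, Z), add(SSSZ, Z))))))))
  step 18: S(S(S(S(S(S(add(add(Z, Z), mul(add(SZ, Z), add(SSSZ, Z)))))))))
  step 19: S(S(S(S(S(S(add(Z, mul(add(SZ, Z), add(SSSZ, Z)))))))))
  step 20: S(S(S(S(S(S(mul(add(SZ, Z), add(SSSZ, Z))))))))
  step 21: S(S(S(S(S(S(mul(S(add(Z, Z)), add(SSSZ, Z))))))))
  step 22: S(S(S(S(S(S(add(add(SSSZ, Z), mul(add(Z, Z), add(SSSZ, Z)))))))))
  step 23: S(S(S(S(S(S(add(S(add(SSZ, Z)), mul(add(Z, Z), add(SSSZ, Z)))))))))
  step 24: S(S(S(S(S(S(S(add(add(SSZ, Z), mul(add(Z, Z), add(SSSZ, Z))))))))))
  step 25: S(S(S(S(S(S(S(add(S(add(SZ, Z)), mul(add(Z, Z), add(SSSZ, Z))))))))))
  step 26: S(S(S(S(S(S(S(S(add(add(SZ, Z), mul(add(Z, Z), add(SSSZ, Z)))))))))))
  step 27: S(S(S(S(S(S(S(S(add(S(add(Z, Z)), mul(add(Z, Z), add(SSSZ, Z)))))))))))
  step 28: S(S(S(S(S(S(S(S(S(add(add(Z, Z), mul(add(Z, Z), add(SSSZ, Z))))))))))))
  step 29: S(S(S(S(S(S(S(S(S(add(Z, mul(add(Z, Z), add(SSSZ, Z))))))))))))
  step 30: S(S(S(S(S(S(S(S(S(mul(add(Z, Z), add(SSSZ, Z)))))))))))
  step 31: S(S(S(S(S(S(S(S(S(mul(Z, add(SSSZ, Z)))))))))))
  step 32: S^9(Z)

Answer: DIFFERENT — A ⇓ S^6(Z), B ⇓ S^9(Z)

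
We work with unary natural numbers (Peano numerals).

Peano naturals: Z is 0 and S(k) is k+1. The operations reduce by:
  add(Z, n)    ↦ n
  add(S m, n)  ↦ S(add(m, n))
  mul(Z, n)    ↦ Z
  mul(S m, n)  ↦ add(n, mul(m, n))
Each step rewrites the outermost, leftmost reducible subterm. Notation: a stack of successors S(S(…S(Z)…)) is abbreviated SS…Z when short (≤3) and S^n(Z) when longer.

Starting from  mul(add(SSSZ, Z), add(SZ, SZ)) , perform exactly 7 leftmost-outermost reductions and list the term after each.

  start: mul(add(SSSZ, Z), add(SZ, SZ))
  →1  mul(S(add(SSZ, Z)), add(SZ, SZ))
  →2  add(add(SZ, SZ), mul(add(SSZ, Z), add(SZ, SZ)))
  →3  add(S(add(Z, SZ)), mul(add(SSZ, Z), add(SZ, SZ)))
  →4  S(add(add(Z, SZ), mul(add(SSZ, Z), add(SZ, SZ))))
  →5  S(add(SZ, mul(add(SSZ, Z), add(SZ, SZ))))
  →6  S(S(add(Z, mul(add(SSZ, Z), add(SZ, SZ)))))
  →7  S(S(mul(add(SSZ, Z), add(SZ, SZ))))

Answer: after 7 steps: S(S(mul(add(SSZ, Z), add(SZ, SZ))))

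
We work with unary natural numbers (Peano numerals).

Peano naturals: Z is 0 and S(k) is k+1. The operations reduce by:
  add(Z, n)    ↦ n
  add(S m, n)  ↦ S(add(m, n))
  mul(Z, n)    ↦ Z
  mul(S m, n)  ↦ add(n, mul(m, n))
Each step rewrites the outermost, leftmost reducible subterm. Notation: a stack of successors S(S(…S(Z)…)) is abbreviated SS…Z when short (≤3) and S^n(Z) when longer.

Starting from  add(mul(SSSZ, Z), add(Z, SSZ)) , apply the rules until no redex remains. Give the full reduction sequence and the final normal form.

Answer: normal form = SSZ  (in 9 steps)

Derivation:
  start: add(mul(SSSZ, Z), add(Z, SSZ))
  step 1: add(add(Z, mul(SSZ, Z)), add(Z, SSZ))
  step 2: add(mul(SSZ, Z), add(Z, SSZ))
  step 3: add(add(Z, mul(SZ, Z)), add(Z, SSZ))
  step 4: add(mul(SZ, Z), add(Z, SSZ))
  step 5: add(add(Z, mul(Z, Z)), add(Z, SSZ))
  step 6: add(mul(Z, Z), add(Z, SSZ))
  step 7: add(Z, add(Z, SSZ))
  step 8: add(Z, SSZ)
  step 9: SSZ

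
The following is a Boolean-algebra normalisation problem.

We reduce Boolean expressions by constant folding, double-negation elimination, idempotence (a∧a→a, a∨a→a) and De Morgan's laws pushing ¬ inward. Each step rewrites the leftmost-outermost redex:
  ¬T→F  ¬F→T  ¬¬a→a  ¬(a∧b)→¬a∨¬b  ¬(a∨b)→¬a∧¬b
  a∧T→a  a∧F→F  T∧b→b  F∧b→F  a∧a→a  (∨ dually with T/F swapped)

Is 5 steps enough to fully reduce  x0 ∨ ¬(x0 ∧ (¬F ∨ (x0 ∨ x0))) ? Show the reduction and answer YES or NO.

Answer: YES — reaches normal form x0 ∨ ¬x0 in 5 ≤ 5 steps

Derivation:
  start: x0 ∨ ¬(x0 ∧ (¬F ∨ (x0 ∨ x0)))
  step 1: x0 ∨ (¬x0 ∨ ¬(¬F ∨ (x0 ∨ x0)))
  step 2: x0 ∨ (¬x0 ∨ (¬¬F ∧ ¬(x0 ∨ x0)))
  step 3: x0 ∨ (¬x0 ∨ (F ∧ ¬(x0 ∨ x0)))
  step 4: x0 ∨ (¬x0 ∨ F)
  step 5: x0 ∨ ¬x0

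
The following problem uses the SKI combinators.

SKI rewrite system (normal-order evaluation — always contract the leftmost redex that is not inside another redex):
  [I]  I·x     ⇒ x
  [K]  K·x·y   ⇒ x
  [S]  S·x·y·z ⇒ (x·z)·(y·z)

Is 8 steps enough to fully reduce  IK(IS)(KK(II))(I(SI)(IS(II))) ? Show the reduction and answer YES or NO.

Answer: YES — reaches normal form S(SI(SI)) in 6 ≤ 8 steps

Working:
  start: IK(IS)(KK(II))(I(SI)(IS(II)))
  →1  K(IS)(KK(II))(I(SI)(IS(II)))
  →2  IS(I(SI)(IS(II)))
  →3  S(I(SI)(IS(II)))
  →4  S(SI(IS(II)))
  →5  S(SI(S(II)))
  →6  S(SI(SI))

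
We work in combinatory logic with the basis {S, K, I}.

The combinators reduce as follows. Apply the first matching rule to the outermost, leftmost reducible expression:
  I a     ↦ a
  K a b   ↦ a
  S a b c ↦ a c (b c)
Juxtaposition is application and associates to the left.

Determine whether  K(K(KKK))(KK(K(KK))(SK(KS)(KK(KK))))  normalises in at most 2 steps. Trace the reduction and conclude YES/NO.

  start: K(K(KKK))(KK(K(KK))(SK(KS)(KK(KK))))
  →1  K(KKK)
  →2  KK

Answer: YES — reaches normal form KK in 2 ≤ 2 steps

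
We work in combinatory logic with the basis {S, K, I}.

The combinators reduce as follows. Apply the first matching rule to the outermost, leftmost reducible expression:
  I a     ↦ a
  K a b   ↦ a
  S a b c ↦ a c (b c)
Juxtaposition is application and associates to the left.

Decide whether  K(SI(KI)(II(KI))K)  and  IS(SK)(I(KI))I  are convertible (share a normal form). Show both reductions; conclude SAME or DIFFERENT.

Term A:
  start: K(SI(KI)(II(KI))K)
  step 1: K(I(II(KI))(KI(II(KI)))K)
  step 2: K(II(KI)(KI(II(KI)))K)
  step 3: K(I(KI)(KI(II(KI)))K)
  step 4: K(KI(KI(II(KI)))K)
  step 5: K(IK)
  step 6: KK

Term B:
  start: IS(SK)(I(KI))I
  step 1: S(SK)(I(KI))I
  step 2: SKI(I(KI)I)
  step 3: K(I(KI)I)(I(I(KI)I))
  step 4: I(KI)I
  step 5: KII
  step 6: I

Answer: DIFFERENT — A ⇓ KK, B ⇓ I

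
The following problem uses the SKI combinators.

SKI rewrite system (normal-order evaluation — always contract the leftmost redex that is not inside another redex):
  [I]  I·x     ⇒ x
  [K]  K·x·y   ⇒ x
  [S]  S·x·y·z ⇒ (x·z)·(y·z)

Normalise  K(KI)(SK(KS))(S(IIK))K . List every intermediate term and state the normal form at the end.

Answer: normal form = K  (in 3 steps)

Reduction:
  start: K(KI)(SK(KS))(S(IIK))K
  step 1: KI(S(IIK))K
  step 2: IK
  step 3: K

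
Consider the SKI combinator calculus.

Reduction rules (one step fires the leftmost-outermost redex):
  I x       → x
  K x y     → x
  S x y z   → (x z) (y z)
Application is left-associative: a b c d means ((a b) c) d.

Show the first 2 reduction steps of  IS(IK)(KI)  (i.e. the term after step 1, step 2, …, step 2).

Answer: after 2 steps: SK(KI)

Reduction:
  start: IS(IK)(KI)
  →1  S(IK)(KI)
  →2  SK(KI)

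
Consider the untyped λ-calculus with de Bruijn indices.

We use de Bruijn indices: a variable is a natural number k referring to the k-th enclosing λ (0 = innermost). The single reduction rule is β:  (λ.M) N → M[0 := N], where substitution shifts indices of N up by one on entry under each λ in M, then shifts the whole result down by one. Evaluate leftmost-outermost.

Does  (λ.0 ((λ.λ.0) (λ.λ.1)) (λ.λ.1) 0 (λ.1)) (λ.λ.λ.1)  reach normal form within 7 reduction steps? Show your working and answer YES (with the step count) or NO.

  start: (λ.0 ((λ.λ.0) (λ.λ.1)) (λ.λ.1) 0 (λ.1)) (λ.λ.λ.1)
  step 1: (λ.λ.λ.1) ((λ.λ.0) (λ.λ.1)) (λ.λ.1) (λ.λ.λ.1) (λ.λ.λ.λ.1)
  step 2: (λ.λ.1) (λ.λ.1) (λ.λ.λ.1) (λ.λ.λ.λ.1)
  step 3: (λ.λ.λ.1) (λ.λ.λ.1) (λ.λ.λ.λ.1)
  step 4: (λ.λ.1) (λ.λ.λ.λ.1)
  step 5: λ.λ.λ.λ.λ.1

Answer: YES — reaches normal form λ.λ.λ.λ.λ.1 in 5 ≤ 7 steps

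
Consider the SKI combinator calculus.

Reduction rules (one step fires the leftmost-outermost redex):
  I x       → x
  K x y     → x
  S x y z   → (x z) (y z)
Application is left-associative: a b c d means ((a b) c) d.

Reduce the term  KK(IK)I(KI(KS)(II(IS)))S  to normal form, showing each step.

Answer: normal form = S  (in 3 steps)

Derivation:
  start: KK(IK)I(KI(KS)(II(IS)))S
  step 1: KI(KI(KS)(II(IS)))S
  step 2: IS
  step 3: S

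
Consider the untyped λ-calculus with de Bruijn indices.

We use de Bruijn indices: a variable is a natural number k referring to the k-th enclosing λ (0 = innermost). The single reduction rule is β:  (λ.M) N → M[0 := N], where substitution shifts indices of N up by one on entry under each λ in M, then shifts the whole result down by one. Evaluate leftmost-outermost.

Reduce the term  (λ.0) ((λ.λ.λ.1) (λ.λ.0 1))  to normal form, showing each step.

  start: (λ.0) ((λ.λ.λ.1) (λ.λ.0 1))
  →1  (λ.λ.λ.1) (λ.λ.0 1)
  →2  λ.λ.1

Answer: normal form = λ.λ.1  (in 2 steps)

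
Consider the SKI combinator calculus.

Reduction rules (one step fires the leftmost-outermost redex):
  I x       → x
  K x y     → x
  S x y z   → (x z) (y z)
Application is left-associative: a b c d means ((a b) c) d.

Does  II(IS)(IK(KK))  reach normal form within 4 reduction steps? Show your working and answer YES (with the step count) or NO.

Answer: YES — reaches normal form S(K(KK)) in 4 ≤ 4 steps

Working:
  start: II(IS)(IK(KK))
  [1] I(IS)(IK(KK))
  [2] IS(IK(KK))
  [3] S(IK(KK))
  [4] S(K(KK))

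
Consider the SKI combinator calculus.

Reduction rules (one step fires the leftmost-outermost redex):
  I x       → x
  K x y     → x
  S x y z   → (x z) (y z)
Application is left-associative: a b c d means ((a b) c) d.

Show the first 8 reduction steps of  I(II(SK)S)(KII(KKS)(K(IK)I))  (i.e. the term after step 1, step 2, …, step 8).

  start: I(II(SK)S)(KII(KKS)(K(IK)I))
  →1  II(SK)S(KII(KKS)(K(IK)I))
  →2  I(SK)S(KII(KKS)(K(IK)I))
  →3  SKS(KII(KKS)(K(IK)I))
  →4  K(KII(KKS)(K(IK)I))(S(KII(KKS)(K(IK)I)))
  →5  KII(KKS)(K(IK)I)
  →6  I(KKS)(K(IK)I)
  →7  KKS(K(IK)I)
  →8  K(K(IK)I)

Answer: after 8 steps: K(K(IK)I)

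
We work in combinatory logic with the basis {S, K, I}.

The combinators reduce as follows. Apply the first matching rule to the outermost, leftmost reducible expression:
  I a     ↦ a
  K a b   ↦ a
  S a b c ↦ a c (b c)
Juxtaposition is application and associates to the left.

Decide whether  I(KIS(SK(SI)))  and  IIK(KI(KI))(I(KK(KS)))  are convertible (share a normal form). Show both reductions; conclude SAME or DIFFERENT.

Answer: DIFFERENT — A ⇓ SK(SI), B ⇓ I

Reduction:
Term A:
  start: I(KIS(SK(SI)))
  step 1: KIS(SK(SI))
  step 2: I(SK(SI))
  step 3: SK(SI)

Term B:
  start: IIK(KI(KI))(I(KK(KS)))
  step 1: IK(KI(KI))(I(KK(KS)))
  step 2: K(KI(KI))(I(KK(KS)))
  step 3: KI(KI)
  step 4: I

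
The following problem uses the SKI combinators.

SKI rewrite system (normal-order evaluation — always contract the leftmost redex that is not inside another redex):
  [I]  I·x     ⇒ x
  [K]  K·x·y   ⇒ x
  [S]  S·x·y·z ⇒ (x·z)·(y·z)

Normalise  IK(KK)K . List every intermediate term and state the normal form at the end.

Answer: normal form = KK  (in 2 steps)

Derivation:
  start: IK(KK)K
  →1  K(KK)K
  →2  KK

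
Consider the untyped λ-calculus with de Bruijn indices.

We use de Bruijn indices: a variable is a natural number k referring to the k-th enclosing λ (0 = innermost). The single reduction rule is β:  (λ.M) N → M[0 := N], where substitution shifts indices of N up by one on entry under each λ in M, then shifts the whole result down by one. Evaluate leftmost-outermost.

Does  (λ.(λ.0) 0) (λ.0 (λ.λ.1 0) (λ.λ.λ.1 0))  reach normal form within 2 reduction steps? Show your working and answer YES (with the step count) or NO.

  start: (λ.(λ.0) 0) (λ.0 (λ.λ.1 0) (λ.λ.λ.1 0))
  →1  (λ.0) (λ.0 (λ.λ.1 0) (λ.λ.λ.1 0))
  →2  λ.0 (λ.λ.1 0) (λ.λ.λ.1 0)

Answer: YES — reaches normal form λ.0 (λ.λ.1 0) (λ.λ.λ.1 0) in 2 ≤ 2 steps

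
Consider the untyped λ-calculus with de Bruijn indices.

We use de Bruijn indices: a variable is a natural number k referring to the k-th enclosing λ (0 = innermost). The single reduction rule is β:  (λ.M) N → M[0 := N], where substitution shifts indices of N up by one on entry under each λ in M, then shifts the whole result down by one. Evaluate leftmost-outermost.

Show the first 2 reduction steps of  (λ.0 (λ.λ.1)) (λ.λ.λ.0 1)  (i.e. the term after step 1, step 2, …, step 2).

  start: (λ.0 (λ.λ.1)) (λ.λ.λ.0 1)
  step 1: (λ.λ.λ.0 1) (λ.λ.1)
  step 2: λ.λ.0 1

Answer: after 2 steps: λ.λ.0 1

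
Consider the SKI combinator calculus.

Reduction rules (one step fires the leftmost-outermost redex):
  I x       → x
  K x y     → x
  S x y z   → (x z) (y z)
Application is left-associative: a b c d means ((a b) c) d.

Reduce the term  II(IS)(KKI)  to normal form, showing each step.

  start: II(IS)(KKI)
  [1] I(IS)(KKI)
  [2] IS(KKI)
  [3] S(KKI)
  [4] SK

Answer: normal form = SK  (in 4 steps)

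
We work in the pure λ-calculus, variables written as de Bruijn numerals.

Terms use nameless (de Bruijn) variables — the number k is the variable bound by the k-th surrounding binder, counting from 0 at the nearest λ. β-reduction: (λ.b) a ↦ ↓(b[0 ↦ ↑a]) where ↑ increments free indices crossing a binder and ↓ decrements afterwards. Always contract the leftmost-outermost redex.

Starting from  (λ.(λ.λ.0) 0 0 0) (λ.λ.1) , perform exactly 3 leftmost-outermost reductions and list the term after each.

  start: (λ.(λ.λ.0) 0 0 0) (λ.λ.1)
  →1  (λ.λ.0) (λ.λ.1) (λ.λ.1) (λ.λ.1)
  →2  (λ.0) (λ.λ.1) (λ.λ.1)
  →3  (λ.λ.1) (λ.λ.1)

Answer: after 3 steps: (λ.λ.1) (λ.λ.1)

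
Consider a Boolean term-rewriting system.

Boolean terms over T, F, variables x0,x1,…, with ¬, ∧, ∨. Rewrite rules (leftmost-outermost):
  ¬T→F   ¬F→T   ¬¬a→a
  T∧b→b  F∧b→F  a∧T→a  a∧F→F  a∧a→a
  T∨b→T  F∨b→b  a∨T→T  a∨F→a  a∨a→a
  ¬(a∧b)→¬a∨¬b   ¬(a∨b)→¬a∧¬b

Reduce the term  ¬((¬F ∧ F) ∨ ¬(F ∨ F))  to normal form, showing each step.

Answer: normal form = F  (in 8 steps)

Reduction:
  start: ¬((¬F ∧ F) ∨ ¬(F ∨ F))
  step 1: ¬(¬F ∧ F) ∧ ¬¬(F ∨ F)
  step 2: (¬¬F ∨ ¬F) ∧ ¬¬(F ∨ F)
  step 3: (F ∨ ¬F) ∧ ¬¬(F ∨ F)
  step 4: ¬F ∧ ¬¬(F ∨ F)
  step 5: T ∧ ¬¬(F ∨ F)
  step 6: ¬¬(F ∨ F)
  step 7: F ∨ F
  step 8: F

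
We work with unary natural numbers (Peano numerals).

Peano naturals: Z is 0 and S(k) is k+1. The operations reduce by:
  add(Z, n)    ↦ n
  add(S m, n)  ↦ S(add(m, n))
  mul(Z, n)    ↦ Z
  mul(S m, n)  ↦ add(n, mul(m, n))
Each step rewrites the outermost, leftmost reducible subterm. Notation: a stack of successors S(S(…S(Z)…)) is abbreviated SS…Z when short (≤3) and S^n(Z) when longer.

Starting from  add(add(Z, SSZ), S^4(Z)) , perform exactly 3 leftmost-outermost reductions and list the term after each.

  start: add(add(Z, SSZ), S^4(Z))
  [1] add(SSZ, S^4(Z))
  [2] S(add(SZ, S^4(Z)))
  [3] S(S(add(Z, S^4(Z))))

Answer: after 3 steps: S(S(add(Z, S^4(Z))))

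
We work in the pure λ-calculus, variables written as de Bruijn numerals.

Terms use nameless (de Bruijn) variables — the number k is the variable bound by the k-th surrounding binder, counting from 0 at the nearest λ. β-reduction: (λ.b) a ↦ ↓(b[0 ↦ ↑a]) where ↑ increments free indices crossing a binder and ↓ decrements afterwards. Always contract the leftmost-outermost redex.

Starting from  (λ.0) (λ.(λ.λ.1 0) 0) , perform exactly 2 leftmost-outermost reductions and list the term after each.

Answer: after 2 steps: λ.λ.1 0

Reduction:
  start: (λ.0) (λ.(λ.λ.1 0) 0)
  [1] λ.(λ.λ.1 0) 0
  [2] λ.λ.1 0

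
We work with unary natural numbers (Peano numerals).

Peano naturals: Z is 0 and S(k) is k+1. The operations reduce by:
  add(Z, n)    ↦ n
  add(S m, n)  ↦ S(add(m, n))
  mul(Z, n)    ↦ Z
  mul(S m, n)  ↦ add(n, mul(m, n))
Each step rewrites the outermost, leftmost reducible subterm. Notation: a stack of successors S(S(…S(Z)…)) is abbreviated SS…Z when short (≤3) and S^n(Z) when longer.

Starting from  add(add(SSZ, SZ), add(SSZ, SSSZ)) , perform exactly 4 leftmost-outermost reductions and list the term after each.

  start: add(add(SSZ, SZ), add(SSZ, SSSZ))
  →1  add(S(add(SZ, SZ)), add(SSZ, SSSZ))
  →2  S(add(add(SZ, SZ), add(SSZ, SSSZ)))
  →3  S(add(S(add(Z, SZ)), add(SSZ, SSSZ)))
  →4  S(S(add(add(Z, SZ), add(SSZ, SSSZ))))

Answer: after 4 steps: S(S(add(add(Z, SZ), add(SSZ, SSSZ))))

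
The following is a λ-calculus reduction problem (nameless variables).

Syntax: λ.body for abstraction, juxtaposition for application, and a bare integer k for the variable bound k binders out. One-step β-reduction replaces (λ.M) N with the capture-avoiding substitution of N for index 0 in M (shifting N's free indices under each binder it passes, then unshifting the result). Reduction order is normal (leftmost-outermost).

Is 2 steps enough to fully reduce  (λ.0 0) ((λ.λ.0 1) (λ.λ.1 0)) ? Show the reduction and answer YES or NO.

Answer: NO — after 2 steps the term is (λ.0 (λ.λ.1 0)) ((λ.λ.0 1) (λ.λ.1 0)), not yet normal

Working:
  start: (λ.0 0) ((λ.λ.0 1) (λ.λ.1 0))
  →1  (λ.λ.0 1) (λ.λ.1 0) ((λ.λ.0 1) (λ.λ.1 0))
  →2  (λ.0 (λ.λ.1 0)) ((λ.λ.0 1) (λ.λ.1 0))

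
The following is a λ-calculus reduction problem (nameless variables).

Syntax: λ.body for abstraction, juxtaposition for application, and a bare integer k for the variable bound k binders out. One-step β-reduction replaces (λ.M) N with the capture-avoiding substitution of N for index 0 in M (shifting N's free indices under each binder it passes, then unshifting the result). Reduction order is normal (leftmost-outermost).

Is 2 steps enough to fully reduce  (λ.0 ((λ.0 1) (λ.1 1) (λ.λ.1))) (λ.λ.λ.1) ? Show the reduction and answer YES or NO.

Answer: YES — reaches normal form λ.λ.1 in 2 ≤ 2 steps

Working:
  start: (λ.0 ((λ.0 1) (λ.1 1) (λ.λ.1))) (λ.λ.λ.1)
  →1  (λ.λ.λ.1) ((λ.0 (λ.λ.λ.1)) (λ.(λ.λ.λ.1) (λ.λ.λ.1)) (λ.λ.1))
  →2  λ.λ.1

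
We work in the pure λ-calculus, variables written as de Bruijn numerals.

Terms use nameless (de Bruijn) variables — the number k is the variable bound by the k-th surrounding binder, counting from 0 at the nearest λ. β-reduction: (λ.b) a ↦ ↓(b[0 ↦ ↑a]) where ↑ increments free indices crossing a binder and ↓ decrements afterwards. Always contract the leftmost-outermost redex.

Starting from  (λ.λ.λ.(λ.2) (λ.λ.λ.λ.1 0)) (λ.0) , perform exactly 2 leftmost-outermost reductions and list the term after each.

Answer: after 2 steps: λ.λ.1

Reduction:
  start: (λ.λ.λ.(λ.2) (λ.λ.λ.λ.1 0)) (λ.0)
  →1  λ.λ.(λ.2) (λ.λ.λ.λ.1 0)
  →2  λ.λ.1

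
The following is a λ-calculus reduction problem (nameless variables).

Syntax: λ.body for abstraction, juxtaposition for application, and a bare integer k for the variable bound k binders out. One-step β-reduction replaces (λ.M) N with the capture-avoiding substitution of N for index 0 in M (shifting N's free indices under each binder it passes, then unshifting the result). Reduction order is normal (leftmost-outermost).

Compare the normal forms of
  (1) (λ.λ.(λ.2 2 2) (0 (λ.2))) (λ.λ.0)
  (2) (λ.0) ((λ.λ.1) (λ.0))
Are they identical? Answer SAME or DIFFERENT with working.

Answer: DIFFERENT — A ⇓ λ.λ.λ.0, B ⇓ λ.λ.0

Working:
Term A:
  start: (λ.λ.(λ.2 2 2) (0 (λ.2))) (λ.λ.0)
  →1  λ.(λ.(λ.λ.0) (λ.λ.0) (λ.λ.0)) (0 (λ.λ.λ.0))
  →2  λ.(λ.λ.0) (λ.λ.0) (λ.λ.0)
  →3  λ.(λ.0) (λ.λ.0)
  →4  λ.λ.λ.0

Term B:
  start: (λ.0) ((λ.λ.1) (λ.0))
  →1  (λ.λ.1) (λ.0)
  →2  λ.λ.0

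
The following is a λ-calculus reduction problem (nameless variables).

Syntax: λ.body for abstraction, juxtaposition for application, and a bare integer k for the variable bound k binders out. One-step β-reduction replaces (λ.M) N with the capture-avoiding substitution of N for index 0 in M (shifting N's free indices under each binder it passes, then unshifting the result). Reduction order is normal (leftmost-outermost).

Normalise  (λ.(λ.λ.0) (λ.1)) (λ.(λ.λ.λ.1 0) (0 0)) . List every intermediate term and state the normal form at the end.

Answer: normal form = λ.0  (in 2 steps)

Working:
  start: (λ.(λ.λ.0) (λ.1)) (λ.(λ.λ.λ.1 0) (0 0))
  step 1: (λ.λ.0) (λ.λ.(λ.λ.λ.1 0) (0 0))
  step 2: λ.0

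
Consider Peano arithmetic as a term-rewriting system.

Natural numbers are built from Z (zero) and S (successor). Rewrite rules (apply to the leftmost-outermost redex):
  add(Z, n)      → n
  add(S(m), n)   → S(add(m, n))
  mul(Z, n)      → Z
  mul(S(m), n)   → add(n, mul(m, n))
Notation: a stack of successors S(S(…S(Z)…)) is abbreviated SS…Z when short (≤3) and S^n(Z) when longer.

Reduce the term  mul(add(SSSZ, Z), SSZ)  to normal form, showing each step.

Answer: normal form = S^6(Z)  (in 17 steps)

Derivation:
  start: mul(add(SSSZ, Z), SSZ)
  [1] mul(S(add(SSZ, Z)), SSZ)
  [2] add(SSZ, mul(add(SSZ, Z), SSZ))
  [3] S(add(SZ, mul(add(SSZ, Z), SSZ)))
  [4] S(S(add(Z, mul(add(SSZ, Z), SSZ))))
  [5] S(S(mul(add(SSZ, Z), SSZ)))
  [6] S(S(mul(S(add(SZ, Z)), SSZ)))
  [7] S(S(add(SSZ, mul(add(SZ, Z), SSZ))))
  [8] S(S(S(add(SZ, mul(add(SZ, Z), SSZ)))))
  [9] S(S(S(S(add(Z, mul(add(SZ, Z), SSZ))))))
  [10] S(S(S(S(mul(add(SZ, Z), SSZ)))))
  [11] S(S(S(S(mul(S(add(Z, Z)), SSZ)))))
  [12] S(S(S(S(add(SSZ, mul(add(Z, Z), SSZ))))))
  [13] S(S(S(S(S(add(SZ, mul(add(Z, Z), SSZ)))))))
  [14] S(S(S(S(S(S(add(Z, mul(add(Z, Z), SSZ))))))))
  [15] S(S(S(S(S(S(mul(add(Z, Z), SSZ)))))))
  [16] S(S(S(S(S(S(mul(Z, SSZ)))))))
  [17] S^6(Z)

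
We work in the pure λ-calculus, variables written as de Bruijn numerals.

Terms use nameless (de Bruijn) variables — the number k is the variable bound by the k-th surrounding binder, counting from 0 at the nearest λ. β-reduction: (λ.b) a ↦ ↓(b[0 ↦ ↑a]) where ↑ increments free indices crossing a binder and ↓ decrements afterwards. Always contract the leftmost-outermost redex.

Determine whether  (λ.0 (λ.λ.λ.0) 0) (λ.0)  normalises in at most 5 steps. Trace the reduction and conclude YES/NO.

  start: (λ.0 (λ.λ.λ.0) 0) (λ.0)
  step 1: (λ.0) (λ.λ.λ.0) (λ.0)
  step 2: (λ.λ.λ.0) (λ.0)
  step 3: λ.λ.0

Answer: YES — reaches normal form λ.λ.0 in 3 ≤ 5 steps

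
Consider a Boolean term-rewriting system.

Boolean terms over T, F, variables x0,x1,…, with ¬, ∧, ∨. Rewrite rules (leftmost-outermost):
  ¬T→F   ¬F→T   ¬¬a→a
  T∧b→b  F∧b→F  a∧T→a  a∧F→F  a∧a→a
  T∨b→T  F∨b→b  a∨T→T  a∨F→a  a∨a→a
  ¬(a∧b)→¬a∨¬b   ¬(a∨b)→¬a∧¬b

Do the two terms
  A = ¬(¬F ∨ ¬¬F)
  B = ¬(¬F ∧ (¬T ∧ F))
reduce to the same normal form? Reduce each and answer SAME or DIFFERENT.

Term A:
  start: ¬(¬F ∨ ¬¬F)
  step 1: ¬¬F ∧ ¬¬¬F
  step 2: F ∧ ¬¬¬F
  step 3: F

Term B:
  start: ¬(¬F ∧ (¬T ∧ F))
  step 1: ¬¬F ∨ ¬(¬T ∧ F)
  step 2: F ∨ ¬(¬T ∧ F)
  step 3: ¬(¬T ∧ F)
  step 4: ¬¬T ∨ ¬F
  step 5: T ∨ ¬F
  step 6: T

Answer: DIFFERENT — A ⇓ F, B ⇓ T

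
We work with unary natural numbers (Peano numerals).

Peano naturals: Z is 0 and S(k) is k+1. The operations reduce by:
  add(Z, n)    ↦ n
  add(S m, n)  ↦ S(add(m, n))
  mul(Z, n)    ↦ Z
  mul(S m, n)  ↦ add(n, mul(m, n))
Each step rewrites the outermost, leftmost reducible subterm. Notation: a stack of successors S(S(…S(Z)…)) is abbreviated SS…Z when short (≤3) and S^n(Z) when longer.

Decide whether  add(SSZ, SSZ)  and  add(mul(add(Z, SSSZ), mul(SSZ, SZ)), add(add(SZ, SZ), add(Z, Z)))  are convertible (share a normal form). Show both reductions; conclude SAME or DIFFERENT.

Term A:
  start: add(SSZ, SSZ)
  →1  S(add(SZ, SSZ))
  →2  S(S(add(Z, SSZ)))
  →3  S^4(Z)

Term B:
  start: add(mul(add(Z, SSSZ), mul(SSZ, SZ)), add(add(SZ, SZ), add(Z, Z)))
  →1  add(mul(SSSZ, mul(SSZ, SZ)), add(add(SZ, SZ), add(Z, Z)))
  →2  add(add(mul(SSZ, SZ), mul(SSZ, mul(SSZ, SZ))), add(add(SZ, SZ), add(Z, Z)))
  →3  add(add(add(SZ, mul(SZ, SZ)), mul(SSZ, mul(SSZ, SZ))), add(add(SZ, SZ), add(Z, Z)))
  →4  add(add(S(add(Z, mul(SZ, SZ))), mul(SSZ, mul(SSZ, SZ))), add(add(SZ, SZ), add(Z, Z)))
  →5  add(S(add(add(Z, mul(SZ, SZ)), mul(SSZ, mul(SSZ, SZ)))), add(add(SZ, SZ), add(Z, Z)))
  →6  S(add(add(add(Z, mul(SZ, SZ)), mul(SSZ, mul(SSZ, SZ))), add(add(SZ, SZ), add(Z, Z))))
  →7  S(add(add(mul(SZ, SZ), mul(SSZ, mul(SSZ, SZ))), add(add(SZ, SZ), add(Z, Z))))
  →8  S(add(add(add(SZ, mul(Z, SZ)), mul(SSZ, mul(SSZ, SZ))), add(add(SZ, SZ), add(Z, Z))))
  →9  S(add(add(S(add(Z, mul(Z, SZ))), mul(SSZ, mul(SSZ, SZ))), add(add(SZ, SZ), add(Z, Z))))
  →10  S(add(S(add(add(Z, mul(Z, SZ)), mul(SSZ, mul(SSZ, SZ)))), add(add(SZ, SZ), add(Z, Z))))
  →11  S(S(add(add(add(Z, mul(Z, SZ)), mul(SSZ, mul(SSZ, SZ))), add(add(SZ, SZ), add(Z, Z)))))
  →12  S(S(add(add(mul(Z, SZ), mul(SSZ, mul(SSZ, SZ))), add(add(SZ, SZ), add(Z, Z)))))
  →13  S(S(add(add(Z, mul(SSZ, mul(SSZ, SZ))), add(add(SZ, SZ), add(Z, Z)))))
  →14  S(S(add(mul(SSZ, mul(SSZ, SZ)), add(add(SZ, SZ), add(Z, Z)))))
  →15  S(S(add(add(mul(SSZ, SZ), mul(SZ, mul(SSZ, SZ))), add(add(SZ, SZ), add(Z, Z)))))
  →16  S(S(add(add(add(SZ, mul(SZ, SZ)), mul(SZ, mul(SSZ, SZ))), add(add(SZ, SZ), add(Z, Z)))))
  →17  S(S(add(add(S(add(Z, mul(SZ, SZ))), mul(SZ, mul(SSZ, SZ))), add(add(SZ, SZ), add(Z, Z)))))
  →18  S(S(add(S(add(add(Z, mul(SZ, SZ)), mul(SZ, mul(SSZ, SZ)))), add(add(SZ, SZ), add(Z, Z)))))
  →19  S(S(S(add(add(add(Z, mul(SZ, SZ)), mul(SZ, mul(SSZ, SZ))), add(add(SZ, SZ), add(Z, Z))))))
  →20  S(S(S(add(add(mul(SZ, SZ), mul(SZ, mul(SSZ, SZ))), add(add(SZ, SZ), add(Z, Z))))))
  →21  S(S(S(add(add(add(SZ, mul(Z, SZ)), mul(SZ, mul(SSZ, SZ))), add(add(SZ, SZ), add(Z, Z))))))
  →22  S(S(S(add(add(S(add(Z, mul(Z, SZ))), mul(SZ, mul(SSZ, SZ))), add(add(SZ, SZ), add(Z, Z))))))
  →23  S(S(S(add(S(add(add(Z, mul(Z, SZ)), mul(SZ, mul(SSZ, SZ)))), add(add(SZ, SZ), add(Z, Z))))))
  →24  S(S(S(S(add(add(add(Z, mul(Z, SZ)), mul(SZ, mul(SSZ, SZ))), add(add(SZ, SZ), add(Z, Z)))))))
  →25  S(S(S(S(add(add(mul(Z, SZ), mul(SZ, mul(SSZ, SZ))), add(add(SZ, SZ), add(Z, Z)))))))
  →26  S(S(S(S(add(add(Z, mul(SZ, mul(SSZ, SZ))), add(add(SZ, SZ), add(Z, Z)))))))
  →27  S(S(S(S(add(mul(SZ, mul(SSZ, SZ)), add(add(SZ, SZ), add(Z, Z)))))))
  →28  S(S(S(S(add(add(mul(SSZ, SZ), mul(Z, mul(SSZ, SZ))), add(add(SZ, SZ), add(Z, Z)))))))
  →29  S(S(S(S(add(add(add(SZ, mul(SZ, SZ)), mul(Z, mul(SSZ, SZ))), add(add(SZ, SZ), add(Z, Z)))))))
  →30  S(S(S(S(add(add(S(add(Z, mul(SZ, SZ))), mul(Z, mul(SSZ, SZ))), add(add(SZ, SZ), add(Z, Z)))))))
  →31  S(S(S(S(add(S(add(add(Z, mul(SZ, SZ)), mul(Z, mul(SSZ, SZ)))), add(add(SZ, SZ), add(Z, Z)))))))
  →32  S(S(S(S(S(add(add(add(Z, mul(SZ, SZ)), mul(Z, mul(SSZ, SZ))), add(add(SZ, SZ), add(Z, Z))))))))
  →33  S(S(S(S(S(add(add(mul(SZ, SZ), mul(Z, mul(SSZ, SZ))), add(add(SZ, SZ), add(Z, Z))))))))
  →34  S(S(S(S(S(add(add(add(SZ, mul(Z, SZ)), mul(Z, mul(SSZ, SZ))), add(add(SZ, SZ), add(Z, Z))))))))
  →35  S(S(S(S(S(add(add(S(add(Z, mul(Z, SZ))), mul(Z, mul(SSZ, SZ))), add(add(SZ, SZ), add(Z, Z))))))))
  →36  S(S(S(S(S(add(S(add(add(Z, mul(Z, SZ)), mul(Z, mul(SSZ, SZ)))), add(add(SZ, SZ), add(Z, Z))))))))
  →37  S(S(S(S(S(S(add(add(add(Z, mul(Z, SZ)), mul(Z, mul(SSZ, SZ))), add(add(SZ, SZ), add(Z, Z)))))))))
  →38  S(S(S(S(S(S(add(add(mul(Z, SZ), mul(Z, mul(SSZ, SZ))), add(add(SZ, SZ), add(Z, Z)))))))))
  →39  S(S(S(S(S(S(add(add(Z, mul(Z, mul(SSZ, SZ))), add(add(SZ, SZ), add(Z, Z)))))))))
  →40  S(S(S(S(S(S(add(mul(Z, mul(SSZ, SZ)), add(add(SZ, SZ), add(Z, Z)))))))))
  →41  S(S(S(S(S(S(add(Z, add(add(SZ, SZ), add(Z, Z)))))))))
  →42  S(S(S(S(S(S(add(add(SZ, SZ), add(Z, Z))))))))
  →43  S(S(S(S(S(S(add(S(add(Z, SZ)), add(Z, Z))))))))
  →44  S(S(S(S(S(S(S(add(add(Z, SZ), add(Z, Z)))))))))
  →45  S(S(S(S(S(S(S(add(SZ, add(Z, Z)))))))))
  →46  S(S(S(S(S(S(S(S(add(Z, add(Z, Z))))))))))
  →47  S(S(S(S(S(S(S(S(add(Z, Z)))))))))
  →48  S^8(Z)

Answer: DIFFERENT — A ⇓ S^4(Z), B ⇓ S^8(Z)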